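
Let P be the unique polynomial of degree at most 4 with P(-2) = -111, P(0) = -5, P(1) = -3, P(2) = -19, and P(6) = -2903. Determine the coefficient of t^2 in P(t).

-3

Write P(t) = at^4 + bt^3 + ct^2 + dt + e. Substituting each data point gives a linear system:
  16a - 8b + 4c - 2d + e = -111
  e = -5
  a + b + c + d + e = -3
  16a + 8b + 4c + 2d + e = -19
  1296a + 216b + 36c + 6d + e = -2903
Solving the system yields a = -3, b = 5, c = -3, d = 3, e = -5.
So P(t) = -3t^4 + 5t^3 - 3t^2 + 3t - 5.
The coefficient of t^2 is -3.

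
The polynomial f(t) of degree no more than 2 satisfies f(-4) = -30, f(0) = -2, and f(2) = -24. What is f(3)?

-44

Write f(t) = at^2 + bt + c. Substituting each data point gives a linear system:
  16a - 4b + c = -30
  c = -2
  4a + 2b + c = -24
Solving the system yields a = -3, b = -5, c = -2.
So f(t) = -3t^2 - 5t - 2.
Then f(3) = -44.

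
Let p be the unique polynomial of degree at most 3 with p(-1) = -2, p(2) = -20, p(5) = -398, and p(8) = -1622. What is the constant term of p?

2

Write p(t) = at^3 + bt^2 + ct + d. Substituting each data point gives a linear system:
  -a + b - c + d = -2
  8a + 4b + 2c + d = -20
  125a + 25b + 5c + d = -398
  512a + 64b + 8c + d = -1622
Solving the system yields a = -3, b = -2, c = 5, d = 2.
So p(t) = -3t^3 - 2t^2 + 5t + 2.
The constant term is 2.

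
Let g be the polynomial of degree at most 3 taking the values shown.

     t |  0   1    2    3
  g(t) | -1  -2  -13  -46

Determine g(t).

Write g(t) = at^3 + bt^2 + ct + d. Substituting each data point gives a linear system:
  d = -1
  a + b + c + d = -2
  8a + 4b + 2c + d = -13
  27a + 9b + 3c + d = -46
Solving the system yields a = -2, b = 1, c = 0, d = -1.
So g(t) = -2t³ + t² - 1.
Check: g(1) = -2. ✓

g(t) = -2t^3 + t^2 - 1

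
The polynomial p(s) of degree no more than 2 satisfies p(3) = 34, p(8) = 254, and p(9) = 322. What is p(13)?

674

Write p(s) = as^2 + bs + c. Substituting each data point gives a linear system:
  9a + 3b + c = 34
  64a + 8b + c = 254
  81a + 9b + c = 322
Solving the system yields a = 4, b = 0, c = -2.
So p(s) = 4s^2 - 2.
Then p(13) = 674.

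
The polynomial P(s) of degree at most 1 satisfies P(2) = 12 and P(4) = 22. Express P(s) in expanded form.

Write P(s) = as + b. Substituting each data point gives a linear system:
  2a + b = 12
  4a + b = 22
Solving the system yields a = 5, b = 2.
So P(s) = 5s + 2.
Check: P(2) = 12. ✓

P(s) = 5s + 2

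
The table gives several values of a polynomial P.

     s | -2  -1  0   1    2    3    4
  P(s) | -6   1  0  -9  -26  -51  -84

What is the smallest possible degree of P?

2

Forward differences of the values at s = -2, -1, 0, 1, 2, 3, 4:
  P  : -6  1  0  -9  -26  -51  -84
  Δ  : 7  -1  -9  -17  -25  -33
  Δ^2: -8  -8  -8  -8  -8
  Δ^3: 0  0  0  0
  Δ^4: 0  0  0
  Δ^5: 0  0
  Δ^6: 0
The second differences are constant (-8) and nonzero, while all higher differences vanish, so the minimal degree is 2.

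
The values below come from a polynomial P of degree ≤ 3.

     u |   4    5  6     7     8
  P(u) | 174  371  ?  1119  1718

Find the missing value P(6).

678

The 4 known points determine the degree-3 polynomial uniquely.
Write P(u) = au^3 + bu^2 + cu + d. Substituting each data point gives a linear system:
  64a + 16b + 4c + d = 174
  125a + 25b + 5c + d = 371
  343a + 49b + 7c + d = 1119
  512a + 64b + 8c + d = 1718
Solving the system yields a = 4, b = -5, c = -2, d = 6.
So P(u) = 4u³ - 5u² - 2u + 6.
Then P(6) = 678.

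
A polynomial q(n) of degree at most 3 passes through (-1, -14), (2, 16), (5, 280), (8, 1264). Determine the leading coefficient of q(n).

3

Write q(n) = an^3 + bn^2 + cn + d. Substituting each data point gives a linear system:
  -a + b - c + d = -14
  8a + 4b + 2c + d = 16
  125a + 25b + 5c + d = 280
  512a + 64b + 8c + d = 1264
Solving the system yields a = 3, b = -5, c = 6, d = 0.
So q(n) = 3n^3 - 5n^2 + 6n.
The leading coefficient is 3.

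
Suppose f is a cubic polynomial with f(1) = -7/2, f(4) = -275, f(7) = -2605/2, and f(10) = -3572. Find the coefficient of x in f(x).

5/2

Write f(x) = ax^3 + bx^2 + cx + d. Substituting each data point gives a linear system:
  a + b + c + d = -7/2
  64a + 16b + 4c + d = -275
  343a + 49b + 7c + d = -2605/2
  1000a + 100b + 10c + d = -3572
Solving the system yields a = -3, b = -6, c = 5/2, d = 3.
So f(x) = -3x³ - 6x² + (5/2)x + 3.
The coefficient of x is 5/2.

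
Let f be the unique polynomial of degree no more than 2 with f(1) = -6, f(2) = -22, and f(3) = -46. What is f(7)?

Using the Lagrange interpolation formula with nodes 1, 2, 3:
  L_0(x) = (x - 2)(x - 3) / 2
  L_1(x) = (x - 1)(x - 3) / -1
  L_2(x) = (x - 1)(x - 2) / 2
Then f(x) = -6·L_0(x) - 22·L_1(x) - 46·L_2(x).
Expanding and collecting terms gives f(x) = -4x² - 4x + 2.
Evaluating at x = 7: f(7) = -222.

-222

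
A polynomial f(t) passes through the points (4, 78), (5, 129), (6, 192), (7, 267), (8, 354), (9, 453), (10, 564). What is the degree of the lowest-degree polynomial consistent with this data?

2

Forward differences of the values at t = 4, 5, 6, 7, 8, 9, 10:
  f  : 78  129  192  267  354  453  564
  Δ  : 51  63  75  87  99  111
  Δ^2: 12  12  12  12  12
  Δ^3: 0  0  0  0
  Δ^4: 0  0  0
  Δ^5: 0  0
  Δ^6: 0
The second differences are constant (12) and nonzero, while all higher differences vanish, so the minimal degree is 2.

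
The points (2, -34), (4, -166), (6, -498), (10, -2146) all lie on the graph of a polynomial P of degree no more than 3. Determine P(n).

Write P(n) = an^3 + bn^2 + cn + d. Substituting each data point gives a linear system:
  8a + 4b + 2c + d = -34
  64a + 16b + 4c + d = -166
  216a + 36b + 6c + d = -498
  1000a + 100b + 10c + d = -2146
Solving the system yields a = -2, b = -1, c = -4, d = -6.
So P(n) = -2n^3 - n^2 - 4n - 6.
Check: P(4) = -166. ✓

P(n) = -2n^3 - n^2 - 4n - 6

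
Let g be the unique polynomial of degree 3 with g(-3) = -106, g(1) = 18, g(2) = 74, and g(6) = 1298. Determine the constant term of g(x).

2

Write g(x) = ax^3 + bx^2 + cx + d. Substituting each data point gives a linear system:
  -27a + 9b - 3c + d = -106
  a + b + c + d = 18
  8a + 4b + 2c + d = 74
  216a + 36b + 6c + d = 1298
Solving the system yields a = 5, b = 5, c = 6, d = 2.
So g(x) = 5x^3 + 5x^2 + 6x + 2.
The constant term is 2.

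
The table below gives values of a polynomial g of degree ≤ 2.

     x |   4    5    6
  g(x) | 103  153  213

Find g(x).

g(x) = 5x^2 + 5x + 3

Write g(x) = ax^2 + bx + c. Substituting each data point gives a linear system:
  16a + 4b + c = 103
  25a + 5b + c = 153
  36a + 6b + c = 213
Solving the system yields a = 5, b = 5, c = 3.
So g(x) = 5x^2 + 5x + 3.
Check: g(4) = 103. ✓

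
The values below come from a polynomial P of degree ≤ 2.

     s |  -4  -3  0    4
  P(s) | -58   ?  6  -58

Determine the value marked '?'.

-30

The 3 known points determine the degree-2 polynomial uniquely.
Write P(s) = as^2 + bs + c. Substituting each data point gives a linear system:
  16a - 4b + c = -58
  c = 6
  16a + 4b + c = -58
Solving the system yields a = -4, b = 0, c = 6.
So P(s) = -4s^2 + 6.
Then P(-3) = -30.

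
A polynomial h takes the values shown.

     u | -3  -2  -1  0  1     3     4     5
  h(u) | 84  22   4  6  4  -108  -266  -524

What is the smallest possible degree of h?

Divided differences on the nodes -3, -2, -1, 0, 1, 3, 4, 5:
  order 0: 84  22  4  6  4  -108  -266  -524
  order 1: -62  -18  2  -2  -56  -158  -258
  order 2: 22  10  -2  -18  -34  -50
  order 3: -4  -4  -4  -4  -4
  order 4: 0  0  0  0
  order 5: 0  0  0
  order 6: 0  0
  order 7: 0
The order-3 divided differences are all -4 (nonzero) and every higher order vanishes, so the data lies on a polynomial of degree exactly 3.

3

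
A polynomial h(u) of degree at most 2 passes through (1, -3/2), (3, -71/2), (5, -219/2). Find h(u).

h(u) = -5u^2 + 3u + 1/2

Using the Lagrange interpolation formula with nodes 1, 3, 5:
  L_0(u) = (u - 3)(u - 5) / 8
  L_1(u) = (u - 1)(u - 5) / -4
  L_2(u) = (u - 1)(u - 3) / 8
Then h(u) = -3/2·L_0(u) - 71/2·L_1(u) - 219/2·L_2(u).
Expanding and collecting terms gives h(u) = -5u^2 + 3u + 1/2.
Check: h(1) = -3/2. ✓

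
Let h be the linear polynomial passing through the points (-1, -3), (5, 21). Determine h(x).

h(x) = 4x + 1

Write h(x) = ax + b. Substituting each data point gives a linear system:
  -a + b = -3
  5a + b = 21
Solving the system yields a = 4, b = 1.
So h(x) = 4x + 1.
Check: h(-1) = -3. ✓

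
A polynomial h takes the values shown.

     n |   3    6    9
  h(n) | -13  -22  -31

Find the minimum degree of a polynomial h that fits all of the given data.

Forward differences of the values at n = 3, 6, 9:
  h  : -13  -22  -31
  Δ  : -9  -9
  Δ^2: 0
The first differences are constant (-9) and nonzero, while all higher differences vanish, so the minimal degree is 1.

1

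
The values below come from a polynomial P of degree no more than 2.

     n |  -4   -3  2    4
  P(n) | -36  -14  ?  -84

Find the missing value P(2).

The 3 known points determine the degree-2 polynomial uniquely.
Write P(n) = an^2 + bn + c. Substituting each data point gives a linear system:
  16a - 4b + c = -36
  9a - 3b + c = -14
  16a + 4b + c = -84
Solving the system yields a = -4, b = -6, c = 4.
So P(n) = -4n^2 - 6n + 4.
Then P(2) = -24.

-24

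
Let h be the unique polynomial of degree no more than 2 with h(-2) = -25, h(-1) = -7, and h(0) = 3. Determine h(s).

h(s) = -4s^2 + 6s + 3

Write h(s) = as^2 + bs + c. Substituting each data point gives a linear system:
  4a - 2b + c = -25
  a - b + c = -7
  c = 3
Solving the system yields a = -4, b = 6, c = 3.
So h(s) = -4s² + 6s + 3.
Check: h(-1) = -7. ✓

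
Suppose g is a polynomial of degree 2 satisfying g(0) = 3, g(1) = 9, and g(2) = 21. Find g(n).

g(n) = 3n^2 + 3n + 3

Using the Lagrange interpolation formula with nodes 0, 1, 2:
  L_0(n) = (n - 1)(n - 2) / 2
  L_1(n) = n(n - 2) / -1
  L_2(n) = n(n - 1) / 2
Then g(n) = 3·L_0(n) + 9·L_1(n) + 21·L_2(n).
Expanding and collecting terms gives g(n) = 3n^2 + 3n + 3.
Check: g(1) = 9. ✓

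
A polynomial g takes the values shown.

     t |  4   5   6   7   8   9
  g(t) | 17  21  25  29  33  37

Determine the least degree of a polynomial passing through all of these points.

1

Forward differences of the values at t = 4, 5, 6, 7, 8, 9:
  g  : 17  21  25  29  33  37
  Δ  : 4  4  4  4  4
  Δ^2: 0  0  0  0
  Δ^3: 0  0  0
  Δ^4: 0  0
  Δ^5: 0
The first differences are constant (4) and nonzero, while all higher differences vanish, so the minimal degree is 1.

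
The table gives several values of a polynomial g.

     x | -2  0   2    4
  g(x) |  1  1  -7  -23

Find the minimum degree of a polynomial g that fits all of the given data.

2

Forward differences of the values at x = -2, 0, 2, 4:
  g  : 1  1  -7  -23
  Δ  : 0  -8  -16
  Δ^2: -8  -8
  Δ^3: 0
The second differences are constant (-8) and nonzero, while all higher differences vanish, so the minimal degree is 2.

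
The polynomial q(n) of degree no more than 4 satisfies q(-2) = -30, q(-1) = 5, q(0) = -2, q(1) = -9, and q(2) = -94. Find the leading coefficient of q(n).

Write q(n) = an^4 + bn^3 + cn^2 + dn + e. Substituting each data point gives a linear system:
  16a - 8b + 4c - 2d + e = -30
  a - b + c - d + e = 5
  e = -2
  a + b + c + d + e = -9
  16a + 8b + 4c + 2d + e = -94
Solving the system yields a = -5, b = -3, c = 5, d = -4, e = -2.
So q(n) = -5n⁴ - 3n³ + 5n² - 4n - 2.
The leading coefficient is -5.

-5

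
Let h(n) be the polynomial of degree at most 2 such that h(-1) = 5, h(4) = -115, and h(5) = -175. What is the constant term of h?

Write h(n) = an^2 + bn + c. Substituting each data point gives a linear system:
  a - b + c = 5
  16a + 4b + c = -115
  25a + 5b + c = -175
Solving the system yields a = -6, b = -6, c = 5.
So h(n) = -6n^2 - 6n + 5.
The constant term is 5.

5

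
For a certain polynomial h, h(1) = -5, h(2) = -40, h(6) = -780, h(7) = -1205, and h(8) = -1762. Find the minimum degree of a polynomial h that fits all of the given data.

3

Divided differences on the nodes 1, 2, 6, 7, 8:
  order 0: -5  -40  -780  -1205  -1762
  order 1: -35  -185  -425  -557
  order 2: -30  -48  -66
  order 3: -3  -3
  order 4: 0
The order-3 divided differences are all -3 (nonzero) and every higher order vanishes, so the data lies on a polynomial of degree exactly 3.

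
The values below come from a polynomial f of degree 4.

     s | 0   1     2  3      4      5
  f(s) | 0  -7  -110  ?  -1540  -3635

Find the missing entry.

-513

The 5 known points determine the degree-4 polynomial uniquely.
Write f(s) = as^4 + bs^3 + cs^2 + ds + e. Substituting each data point gives a linear system:
  e = 0
  a + b + c + d + e = -7
  16a + 8b + 4c + 2d + e = -110
  256a + 64b + 16c + 4d + e = -1540
  625a + 125b + 25c + 5d + e = -3635
Solving the system yields a = -5, b = -4, c = -1, d = 3, e = 0.
So f(s) = -5s^4 - 4s^3 - s^2 + 3s.
Then f(3) = -513.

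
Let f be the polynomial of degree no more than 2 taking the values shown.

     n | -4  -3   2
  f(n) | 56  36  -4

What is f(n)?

Write f(n) = an^2 + bn + c. Substituting each data point gives a linear system:
  16a - 4b + c = 56
  9a - 3b + c = 36
  4a + 2b + c = -4
Solving the system yields a = 2, b = -6, c = 0.
So f(n) = 2n^2 - 6n.
Check: f(-4) = 56. ✓

f(n) = 2n^2 - 6n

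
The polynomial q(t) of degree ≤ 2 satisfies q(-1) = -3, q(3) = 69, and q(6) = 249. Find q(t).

q(t) = 6t^2 + 6t - 3

Using the Lagrange interpolation formula with nodes -1, 3, 6:
  L_0(t) = (t - 3)(t - 6) / 28
  L_1(t) = (t + 1)(t - 6) / -12
  L_2(t) = (t + 1)(t - 3) / 21
Then q(t) = -3·L_0(t) + 69·L_1(t) + 249·L_2(t).
Expanding and collecting terms gives q(t) = 6t^2 + 6t - 3.
Check: q(3) = 69. ✓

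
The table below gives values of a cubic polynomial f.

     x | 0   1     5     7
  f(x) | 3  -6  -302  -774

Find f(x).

Write f(x) = ax^3 + bx^2 + cx + d. Substituting each data point gives a linear system:
  d = 3
  a + b + c + d = -6
  125a + 25b + 5c + d = -302
  343a + 49b + 7c + d = -774
Solving the system yields a = -2, b = -1, c = -6, d = 3.
So f(x) = -2x^3 - x^2 - 6x + 3.
Check: f(1) = -6. ✓

f(x) = -2x^3 - x^2 - 6x + 3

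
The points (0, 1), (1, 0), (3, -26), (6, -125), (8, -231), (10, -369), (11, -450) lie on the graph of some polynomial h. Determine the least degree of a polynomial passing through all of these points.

2

Divided differences on the nodes 0, 1, 3, 6, 8, 10, 11:
  order 0: 1  0  -26  -125  -231  -369  -450
  order 1: -1  -13  -33  -53  -69  -81
  order 2: -4  -4  -4  -4  -4
  order 3: 0  0  0  0
  order 4: 0  0  0
  order 5: 0  0
  order 6: 0
The order-2 divided differences are all -4 (nonzero) and every higher order vanishes, so the data lies on a polynomial of degree exactly 2.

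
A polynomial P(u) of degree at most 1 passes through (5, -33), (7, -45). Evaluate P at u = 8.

-51

Using the Lagrange interpolation formula with nodes 5, 7:
  L_0(u) = (u - 7) / -2
  L_1(u) = (u - 5) / 2
Then P(u) = -33·L_0(u) - 45·L_1(u).
Expanding and collecting terms gives P(u) = -6u - 3.
Evaluating at u = 8: P(8) = -51.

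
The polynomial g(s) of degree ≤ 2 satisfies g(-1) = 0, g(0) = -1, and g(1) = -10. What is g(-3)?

Write g(s) = as^2 + bs + c. Substituting each data point gives a linear system:
  a - b + c = 0
  c = -1
  a + b + c = -10
Solving the system yields a = -4, b = -5, c = -1.
So g(s) = -4s^2 - 5s - 1.
Then g(-3) = -22.

-22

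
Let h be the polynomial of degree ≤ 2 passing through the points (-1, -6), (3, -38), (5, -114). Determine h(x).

Using the Lagrange interpolation formula with nodes -1, 3, 5:
  L_0(x) = (x - 3)(x - 5) / 24
  L_1(x) = (x + 1)(x - 5) / -8
  L_2(x) = (x + 1)(x - 3) / 12
Then h(x) = -6·L_0(x) - 38·L_1(x) - 114·L_2(x).
Expanding and collecting terms gives h(x) = -5x^2 + 2x + 1.
Check: h(-1) = -6. ✓

h(x) = -5x^2 + 2x + 1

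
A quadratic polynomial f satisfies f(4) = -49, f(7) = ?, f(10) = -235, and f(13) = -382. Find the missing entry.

-124

The 3 known points determine the degree-2 polynomial uniquely.
Write f(n) = an^2 + bn + c. Substituting each data point gives a linear system:
  16a + 4b + c = -49
  100a + 10b + c = -235
  169a + 13b + c = -382
Solving the system yields a = -2, b = -3, c = -5.
So f(n) = -2n^2 - 3n - 5.
Then f(7) = -124.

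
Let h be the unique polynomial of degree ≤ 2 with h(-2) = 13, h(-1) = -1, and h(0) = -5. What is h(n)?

h(n) = 5n^2 + n - 5

Write h(n) = an^2 + bn + c. Substituting each data point gives a linear system:
  4a - 2b + c = 13
  a - b + c = -1
  c = -5
Solving the system yields a = 5, b = 1, c = -5.
So h(n) = 5n² + n - 5.
Check: h(-1) = -1. ✓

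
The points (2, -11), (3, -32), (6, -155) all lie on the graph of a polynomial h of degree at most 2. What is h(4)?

Using the Lagrange interpolation formula with nodes 2, 3, 6:
  L_0(t) = (t - 3)(t - 6) / 4
  L_1(t) = (t - 2)(t - 6) / -3
  L_2(t) = (t - 2)(t - 3) / 12
Then h(t) = -11·L_0(t) - 32·L_1(t) - 155·L_2(t).
Expanding and collecting terms gives h(t) = -5t² + 4t + 1.
Evaluating at t = 4: h(4) = -63.

-63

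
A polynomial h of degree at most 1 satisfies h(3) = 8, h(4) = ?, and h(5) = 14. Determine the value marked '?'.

On equispaced nodes a degree-1 polynomial has vanishing second forward difference, so
  h(3) - 2·h(4) + h(5) = 0.
Substituting the known values and solving for h(4):
  -2·h(4) = -22
  h(4) = 11.

11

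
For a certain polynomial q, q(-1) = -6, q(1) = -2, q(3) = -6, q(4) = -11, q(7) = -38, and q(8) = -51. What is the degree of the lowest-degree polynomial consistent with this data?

Divided differences on the nodes -1, 1, 3, 4, 7, 8:
  order 0: -6  -2  -6  -11  -38  -51
  order 1: 2  -2  -5  -9  -13
  order 2: -1  -1  -1  -1
  order 3: 0  0  0
  order 4: 0  0
  order 5: 0
The order-2 divided differences are all -1 (nonzero) and every higher order vanishes, so the data lies on a polynomial of degree exactly 2.

2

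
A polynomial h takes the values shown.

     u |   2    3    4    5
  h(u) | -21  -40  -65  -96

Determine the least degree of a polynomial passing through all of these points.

Forward differences of the values at u = 2, 3, 4, 5:
  h  : -21  -40  -65  -96
  Δ  : -19  -25  -31
  Δ^2: -6  -6
  Δ^3: 0
The second differences are constant (-6) and nonzero, while all higher differences vanish, so the minimal degree is 2.

2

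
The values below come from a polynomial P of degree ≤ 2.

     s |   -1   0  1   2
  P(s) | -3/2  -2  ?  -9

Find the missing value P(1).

-9/2

On equispaced nodes a degree-2 polynomial has vanishing third forward difference, so
  - P(-1) + 3·P(0) - 3·P(1) + P(2) = 0.
Substituting the known values and solving for P(1):
  -3·P(1) = 27/2
  P(1) = -9/2.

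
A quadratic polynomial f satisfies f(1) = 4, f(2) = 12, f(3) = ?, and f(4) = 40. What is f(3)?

24

The 3 known points determine the degree-2 polynomial uniquely.
Write f(u) = au^2 + bu + c. Substituting each data point gives a linear system:
  a + b + c = 4
  4a + 2b + c = 12
  16a + 4b + c = 40
Solving the system yields a = 2, b = 2, c = 0.
So f(u) = 2u² + 2u.
Then f(3) = 24.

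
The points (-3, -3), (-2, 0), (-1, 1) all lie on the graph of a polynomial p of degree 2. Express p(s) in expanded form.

Write p(s) = as^2 + bs + c. Substituting each data point gives a linear system:
  9a - 3b + c = -3
  4a - 2b + c = 0
  a - b + c = 1
Solving the system yields a = -1, b = -2, c = 0.
So p(s) = -s^2 - 2s.
Check: p(-3) = -3. ✓

p(s) = -s^2 - 2s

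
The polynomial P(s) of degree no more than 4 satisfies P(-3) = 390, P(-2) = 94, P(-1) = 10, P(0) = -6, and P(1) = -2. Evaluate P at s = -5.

Forward differences of the values at s = -3, -2, -1, 0, 1:
  P  : 390  94  10  -6  -2
  Δ  : -296  -84  -16  4
  Δ^2: 212  68  20
  Δ^3: -144  -48
  Δ^4: 96
The fourth differences are constant, confirming degree 4.
Interpolating (Newton forward form) and evaluating at s = -5 gives P(-5) = 2674.

2674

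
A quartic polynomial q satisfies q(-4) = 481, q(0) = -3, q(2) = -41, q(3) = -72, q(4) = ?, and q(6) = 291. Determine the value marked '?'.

-71

The 5 known points determine the degree-4 polynomial uniquely.
Write q(s) = as^4 + bs^3 + cs^2 + ds + e. Substituting each data point gives a linear system:
  256a - 64b + 16c - 4d + e = 481
  e = -3
  16a + 8b + 4c + 2d + e = -41
  81a + 27b + 9c + 3d + e = -72
  1296a + 216b + 36c + 6d + e = 291
Solving the system yields a = 1, b = -4, c = -3, d = -5, e = -3.
So q(s) = s⁴ - 4s³ - 3s² - 5s - 3.
Then q(4) = -71.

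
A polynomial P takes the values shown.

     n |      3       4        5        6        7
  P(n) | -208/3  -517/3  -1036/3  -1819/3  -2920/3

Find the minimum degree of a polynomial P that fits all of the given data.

Forward differences of the values at n = 3, 4, 5, 6, 7:
  P  : -208/3  -517/3  -1036/3  -1819/3  -2920/3
  Δ  : -103  -173  -261  -367
  Δ^2: -70  -88  -106
  Δ^3: -18  -18
  Δ^4: 0
The third differences are constant (-18) and nonzero, while all higher differences vanish, so the minimal degree is 3.

3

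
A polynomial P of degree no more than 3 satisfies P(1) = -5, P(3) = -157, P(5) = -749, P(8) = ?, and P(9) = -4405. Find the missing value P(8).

-3092

The 4 known points determine the degree-3 polynomial uniquely.
Write P(x) = ax^3 + bx^2 + cx + d. Substituting each data point gives a linear system:
  a + b + c + d = -5
  27a + 9b + 3c + d = -157
  125a + 25b + 5c + d = -749
  729a + 81b + 9c + d = -4405
Solving the system yields a = -6, b = -1, c = 6, d = -4.
So P(x) = -6x^3 - x^2 + 6x - 4.
Then P(8) = -3092.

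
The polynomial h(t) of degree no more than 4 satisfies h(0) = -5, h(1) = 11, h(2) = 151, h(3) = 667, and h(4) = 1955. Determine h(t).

h(t) = 6t^4 + 6t^3 + 2t^2 + 2t - 5

Write h(t) = at^4 + bt^3 + ct^2 + dt + e. Substituting each data point gives a linear system:
  e = -5
  a + b + c + d + e = 11
  16a + 8b + 4c + 2d + e = 151
  81a + 27b + 9c + 3d + e = 667
  256a + 64b + 16c + 4d + e = 1955
Solving the system yields a = 6, b = 6, c = 2, d = 2, e = -5.
So h(t) = 6t^4 + 6t^3 + 2t^2 + 2t - 5.
Check: h(1) = 11. ✓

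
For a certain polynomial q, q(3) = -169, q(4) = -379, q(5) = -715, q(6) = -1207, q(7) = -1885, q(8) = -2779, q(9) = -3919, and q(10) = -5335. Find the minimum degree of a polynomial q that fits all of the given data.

3

Forward differences of the values at x = 3, 4, 5, 6, 7, 8, 9, 10:
  q  : -169  -379  -715  -1207  -1885  -2779  -3919  -5335
  Δ  : -210  -336  -492  -678  -894  -1140  -1416
  Δ^2: -126  -156  -186  -216  -246  -276
  Δ^3: -30  -30  -30  -30  -30
  Δ^4: 0  0  0  0
  Δ^5: 0  0  0
  Δ^6: 0  0
  Δ^7: 0
The third differences are constant (-30) and nonzero, while all higher differences vanish, so the minimal degree is 3.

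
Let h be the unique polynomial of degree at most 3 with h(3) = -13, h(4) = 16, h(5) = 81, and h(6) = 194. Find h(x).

h(x) = 2x^3 - 6x^2 - 3x - 4

Using the Lagrange interpolation formula with nodes 3, 4, 5, 6:
  L_0(x) = (x - 4)(x - 5)(x - 6) / -6
  L_1(x) = (x - 3)(x - 5)(x - 6) / 2
  L_2(x) = (x - 3)(x - 4)(x - 6) / -2
  L_3(x) = (x - 3)(x - 4)(x - 5) / 6
Then h(x) = -13·L_0(x) + 16·L_1(x) + 81·L_2(x) + 194·L_3(x).
Expanding and collecting terms gives h(x) = 2x^3 - 6x^2 - 3x - 4.
Check: h(6) = 194. ✓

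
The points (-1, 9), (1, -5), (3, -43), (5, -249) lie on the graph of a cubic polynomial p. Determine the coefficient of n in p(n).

Write p(n) = an^3 + bn^2 + cn + d. Substituting each data point gives a linear system:
  -a + b - c + d = 9
  a + b + c + d = -5
  27a + 9b + 3c + d = -43
  125a + 25b + 5c + d = -249
Solving the system yields a = -3, b = 6, c = -4, d = -4.
So p(n) = -3n³ + 6n² - 4n - 4.
The coefficient of n is -4.

-4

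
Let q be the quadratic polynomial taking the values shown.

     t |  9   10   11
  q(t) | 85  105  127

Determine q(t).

Using the Lagrange interpolation formula with nodes 9, 10, 11:
  L_0(t) = (t - 10)(t - 11) / 2
  L_1(t) = (t - 9)(t - 11) / -1
  L_2(t) = (t - 9)(t - 10) / 2
Then q(t) = 85·L_0(t) + 105·L_1(t) + 127·L_2(t).
Expanding and collecting terms gives q(t) = t² + t - 5.
Check: q(11) = 127. ✓

q(t) = t^2 + t - 5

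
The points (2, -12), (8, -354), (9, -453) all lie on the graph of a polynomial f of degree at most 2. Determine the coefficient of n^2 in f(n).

-6

Write f(n) = an^2 + bn + c. Substituting each data point gives a linear system:
  4a + 2b + c = -12
  64a + 8b + c = -354
  81a + 9b + c = -453
Solving the system yields a = -6, b = 3, c = 6.
So f(n) = -6n² + 3n + 6.
The leading coefficient is -6.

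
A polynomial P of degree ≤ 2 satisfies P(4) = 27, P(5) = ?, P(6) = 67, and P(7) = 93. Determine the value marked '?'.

On equispaced nodes a degree-2 polynomial has vanishing third forward difference, so
  - P(4) + 3·P(5) - 3·P(6) + P(7) = 0.
Substituting the known values and solving for P(5):
  3·P(5) = 135
  P(5) = 45.

45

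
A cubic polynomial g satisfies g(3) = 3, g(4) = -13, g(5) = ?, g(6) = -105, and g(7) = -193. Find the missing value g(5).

The 4 known points determine the degree-3 polynomial uniquely.
Write g(u) = au^3 + bu^2 + cu + d. Substituting each data point gives a linear system:
  27a + 9b + 3c + d = 3
  64a + 16b + 4c + d = -13
  216a + 36b + 6c + d = -105
  343a + 49b + 7c + d = -193
Solving the system yields a = -1, b = 3, c = 0, d = 3.
So g(u) = -u^3 + 3u^2 + 3.
Then g(5) = -47.

-47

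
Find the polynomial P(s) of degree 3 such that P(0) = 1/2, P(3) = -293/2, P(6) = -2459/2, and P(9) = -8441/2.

P(s) = -6s^3 + 2s^2 - s + 1/2

Using the Lagrange interpolation formula with nodes 0, 3, 6, 9:
  L_0(s) = (s - 3)(s - 6)(s - 9) / -162
  L_1(s) = s(s - 6)(s - 9) / 54
  L_2(s) = s(s - 3)(s - 9) / -54
  L_3(s) = s(s - 3)(s - 6) / 162
Then P(s) = 1/2·L_0(s) - 293/2·L_1(s) - 2459/2·L_2(s) - 8441/2·L_3(s).
Expanding and collecting terms gives P(s) = -6s^3 + 2s^2 - s + 1/2.
Check: P(3) = -293/2. ✓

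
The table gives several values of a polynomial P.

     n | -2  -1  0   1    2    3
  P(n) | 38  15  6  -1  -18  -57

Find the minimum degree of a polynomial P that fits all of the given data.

Forward differences of the values at n = -2, -1, 0, 1, 2, 3:
  P  : 38  15  6  -1  -18  -57
  Δ  : -23  -9  -7  -17  -39
  Δ^2: 14  2  -10  -22
  Δ^3: -12  -12  -12
  Δ^4: 0  0
  Δ^5: 0
The third differences are constant (-12) and nonzero, while all higher differences vanish, so the minimal degree is 3.

3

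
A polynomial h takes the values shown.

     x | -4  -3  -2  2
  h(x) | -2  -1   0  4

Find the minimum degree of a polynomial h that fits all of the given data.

1

Divided differences on the nodes -4, -3, -2, 2:
  order 0: -2  -1  0  4
  order 1: 1  1  1
  order 2: 0  0
  order 3: 0
The order-1 divided differences are all 1 (nonzero) and every higher order vanishes, so the data lies on a polynomial of degree exactly 1.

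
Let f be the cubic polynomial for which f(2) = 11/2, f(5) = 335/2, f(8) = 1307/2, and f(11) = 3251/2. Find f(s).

Write f(s) = as^3 + bs^2 + cs + d. Substituting each data point gives a linear system:
  8a + 4b + 2c + d = 11/2
  125a + 25b + 5c + d = 335/2
  512a + 64b + 8c + d = 1307/2
  1331a + 121b + 11c + d = 3251/2
Solving the system yields a = 1, b = 3, c = -6, d = -5/2.
So f(s) = s^3 + 3s^2 - 6s - 5/2.
Check: f(5) = 335/2. ✓

f(s) = s^3 + 3s^2 - 6s - 5/2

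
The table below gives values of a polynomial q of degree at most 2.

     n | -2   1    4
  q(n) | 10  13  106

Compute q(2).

Forward differences of the values at n = -2, 1, 4:
  q  : 10  13  106
  Δ  : 3  93
  Δ^2: 90
The second differences are constant, confirming degree 2.
Interpolating (Newton forward form) and evaluating at n = 2 gives q(2) = 34.

34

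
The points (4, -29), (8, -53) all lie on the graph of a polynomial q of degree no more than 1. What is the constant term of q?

Write q(s) = as + b. Substituting each data point gives a linear system:
  4a + b = -29
  8a + b = -53
Solving the system yields a = -6, b = -5.
So q(s) = -6s - 5.
The constant term is -5.

-5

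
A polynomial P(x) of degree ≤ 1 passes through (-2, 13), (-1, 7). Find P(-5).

Using the Lagrange interpolation formula with nodes -2, -1:
  L_0(x) = (x + 1) / -1
  L_1(x) = (x + 2) / 1
Then P(x) = 13·L_0(x) + 7·L_1(x).
Expanding and collecting terms gives P(x) = -6x + 1.
Evaluating at x = -5: P(-5) = 31.

31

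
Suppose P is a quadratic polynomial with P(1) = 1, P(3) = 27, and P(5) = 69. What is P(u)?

Write P(u) = au^2 + bu + c. Substituting each data point gives a linear system:
  a + b + c = 1
  9a + 3b + c = 27
  25a + 5b + c = 69
Solving the system yields a = 2, b = 5, c = -6.
So P(u) = 2u^2 + 5u - 6.
Check: P(3) = 27. ✓

P(u) = 2u^2 + 5u - 6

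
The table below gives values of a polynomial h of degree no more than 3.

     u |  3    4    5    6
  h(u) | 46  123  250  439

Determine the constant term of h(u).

-5

Write h(u) = au^3 + bu^2 + cu + d. Substituting each data point gives a linear system:
  27a + 9b + 3c + d = 46
  64a + 16b + 4c + d = 123
  125a + 25b + 5c + d = 250
  216a + 36b + 6c + d = 439
Solving the system yields a = 2, b = 1, c = -4, d = -5.
So h(u) = 2u^3 + u^2 - 4u - 5.
The constant term is -5.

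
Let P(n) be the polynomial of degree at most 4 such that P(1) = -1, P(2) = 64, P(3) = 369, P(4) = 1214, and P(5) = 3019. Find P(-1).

Write P(n) = an^4 + bn^3 + cn^2 + dn + e. Substituting each data point gives a linear system:
  a + b + c + d + e = -1
  16a + 8b + 4c + 2d + e = 64
  81a + 27b + 9c + 3d + e = 369
  256a + 64b + 16c + 4d + e = 1214
  625a + 125b + 25c + 5d + e = 3019
Solving the system yields a = 5, b = 0, c = -5, d = 5, e = -6.
So P(n) = 5n^4 - 5n^2 + 5n - 6.
Then P(-1) = -11.

-11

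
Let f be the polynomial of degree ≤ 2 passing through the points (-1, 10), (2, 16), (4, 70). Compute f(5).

112

Using the Lagrange interpolation formula with nodes -1, 2, 4:
  L_0(t) = (t - 2)(t - 4) / 15
  L_1(t) = (t + 1)(t - 4) / -6
  L_2(t) = (t + 1)(t - 2) / 10
Then f(t) = 10·L_0(t) + 16·L_1(t) + 70·L_2(t).
Expanding and collecting terms gives f(t) = 5t^2 - 3t + 2.
Evaluating at t = 5: f(5) = 112.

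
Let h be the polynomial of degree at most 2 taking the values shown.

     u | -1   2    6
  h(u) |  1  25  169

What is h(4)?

81

Write h(u) = au^2 + bu + c. Substituting each data point gives a linear system:
  a - b + c = 1
  4a + 2b + c = 25
  36a + 6b + c = 169
Solving the system yields a = 4, b = 4, c = 1.
So h(u) = 4u^2 + 4u + 1.
Then h(4) = 81.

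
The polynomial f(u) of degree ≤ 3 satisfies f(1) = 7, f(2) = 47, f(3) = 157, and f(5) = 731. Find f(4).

373

Using the Lagrange interpolation formula with nodes 1, 2, 3, 5:
  L_0(u) = (u - 2)(u - 3)(u - 5) / -8
  L_1(u) = (u - 1)(u - 3)(u - 5) / 3
  L_2(u) = (u - 1)(u - 2)(u - 5) / -4
  L_3(u) = (u - 1)(u - 2)(u - 3) / 24
Then f(u) = 7·L_0(u) + 47·L_1(u) + 157·L_2(u) + 731·L_3(u).
Expanding and collecting terms gives f(u) = 6u³ - u² + u + 1.
Evaluating at u = 4: f(4) = 373.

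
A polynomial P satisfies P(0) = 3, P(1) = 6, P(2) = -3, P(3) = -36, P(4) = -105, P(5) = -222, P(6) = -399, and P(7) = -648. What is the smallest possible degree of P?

3

Forward differences of the values at t = 0, 1, 2, 3, 4, 5, 6, 7:
  P  : 3  6  -3  -36  -105  -222  -399  -648
  Δ  : 3  -9  -33  -69  -117  -177  -249
  Δ^2: -12  -24  -36  -48  -60  -72
  Δ^3: -12  -12  -12  -12  -12
  Δ^4: 0  0  0  0
  Δ^5: 0  0  0
  Δ^6: 0  0
  Δ^7: 0
The third differences are constant (-12) and nonzero, while all higher differences vanish, so the minimal degree is 3.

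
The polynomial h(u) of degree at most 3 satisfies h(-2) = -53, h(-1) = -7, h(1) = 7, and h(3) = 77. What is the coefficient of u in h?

3

Write h(u) = au^3 + bu^2 + cu + d. Substituting each data point gives a linear system:
  -8a + 4b - 2c + d = -53
  -a + b - c + d = -7
  a + b + c + d = 7
  27a + 9b + 3c + d = 77
Solving the system yields a = 4, b = -5, c = 3, d = 5.
So h(u) = 4u^3 - 5u^2 + 3u + 5.
The coefficient of u is 3.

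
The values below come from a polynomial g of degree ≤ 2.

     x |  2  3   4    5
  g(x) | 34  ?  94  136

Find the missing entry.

60

The 3 known points determine the degree-2 polynomial uniquely.
Write g(x) = ax^2 + bx + c. Substituting each data point gives a linear system:
  4a + 2b + c = 34
  16a + 4b + c = 94
  25a + 5b + c = 136
Solving the system yields a = 4, b = 6, c = 6.
So g(x) = 4x^2 + 6x + 6.
Then g(3) = 60.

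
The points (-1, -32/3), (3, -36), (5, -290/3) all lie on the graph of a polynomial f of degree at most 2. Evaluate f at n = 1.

Using the Lagrange interpolation formula with nodes -1, 3, 5:
  L_0(n) = (n - 3)(n - 5) / 24
  L_1(n) = (n + 1)(n - 5) / -8
  L_2(n) = (n + 1)(n - 3) / 12
Then f(n) = -32/3·L_0(n) - 36·L_1(n) - 290/3·L_2(n).
Expanding and collecting terms gives f(n) = -4n^2 + (5/3)n - 5.
Evaluating at n = 1: f(1) = -22/3.

-22/3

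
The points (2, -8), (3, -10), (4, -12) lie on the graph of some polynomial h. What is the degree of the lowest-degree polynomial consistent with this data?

1

Forward differences of the values at x = 2, 3, 4:
  h  : -8  -10  -12
  Δ  : -2  -2
  Δ^2: 0
The first differences are constant (-2) and nonzero, while all higher differences vanish, so the minimal degree is 1.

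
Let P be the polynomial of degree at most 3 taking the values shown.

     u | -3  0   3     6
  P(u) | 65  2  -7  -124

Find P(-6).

Write P(u) = au^3 + bu^2 + cu + d. Substituting each data point gives a linear system:
  -27a + 9b - 3c + d = 65
  d = 2
  27a + 9b + 3c + d = -7
  216a + 36b + 6c + d = -124
Solving the system yields a = -1, b = 3, c = -3, d = 2.
So P(u) = -u^3 + 3u^2 - 3u + 2.
Then P(-6) = 344.

344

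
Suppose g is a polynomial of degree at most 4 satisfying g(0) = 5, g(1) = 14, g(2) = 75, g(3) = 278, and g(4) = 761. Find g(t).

Write g(t) = at^4 + bt^3 + ct^2 + dt + e. Substituting each data point gives a linear system:
  e = 5
  a + b + c + d + e = 14
  16a + 8b + 4c + 2d + e = 75
  81a + 27b + 9c + 3d + e = 278
  256a + 64b + 16c + 4d + e = 761
Solving the system yields a = 2, b = 3, c = 3, d = 1, e = 5.
So g(t) = 2t^4 + 3t^3 + 3t^2 + t + 5.
Check: g(2) = 75. ✓

g(t) = 2t^4 + 3t^3 + 3t^2 + t + 5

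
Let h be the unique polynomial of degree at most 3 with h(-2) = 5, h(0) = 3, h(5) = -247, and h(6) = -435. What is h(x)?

h(x) = -2x^3 - x^2 + 5x + 3

Write h(x) = ax^3 + bx^2 + cx + d. Substituting each data point gives a linear system:
  -8a + 4b - 2c + d = 5
  d = 3
  125a + 25b + 5c + d = -247
  216a + 36b + 6c + d = -435
Solving the system yields a = -2, b = -1, c = 5, d = 3.
So h(x) = -2x³ - x² + 5x + 3.
Check: h(6) = -435. ✓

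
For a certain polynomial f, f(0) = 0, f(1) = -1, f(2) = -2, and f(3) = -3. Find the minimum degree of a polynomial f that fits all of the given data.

1

Forward differences of the values at s = 0, 1, 2, 3:
  f  : 0  -1  -2  -3
  Δ  : -1  -1  -1
  Δ^2: 0  0
  Δ^3: 0
The first differences are constant (-1) and nonzero, while all higher differences vanish, so the minimal degree is 1.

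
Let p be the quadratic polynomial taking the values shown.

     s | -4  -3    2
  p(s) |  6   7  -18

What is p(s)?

p(s) = -s^2 - 6s - 2

Write p(s) = as^2 + bs + c. Substituting each data point gives a linear system:
  16a - 4b + c = 6
  9a - 3b + c = 7
  4a + 2b + c = -18
Solving the system yields a = -1, b = -6, c = -2.
So p(s) = -s² - 6s - 2.
Check: p(2) = -18. ✓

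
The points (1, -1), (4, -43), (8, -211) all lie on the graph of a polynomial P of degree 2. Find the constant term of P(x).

-3

Write P(x) = ax^2 + bx + c. Substituting each data point gives a linear system:
  a + b + c = -1
  16a + 4b + c = -43
  64a + 8b + c = -211
Solving the system yields a = -4, b = 6, c = -3.
So P(x) = -4x² + 6x - 3.
The constant term is -3.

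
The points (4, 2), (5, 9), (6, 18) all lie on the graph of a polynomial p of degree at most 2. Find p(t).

Using the Lagrange interpolation formula with nodes 4, 5, 6:
  L_0(t) = (t - 5)(t - 6) / 2
  L_1(t) = (t - 4)(t - 6) / -1
  L_2(t) = (t - 4)(t - 5) / 2
Then p(t) = 2·L_0(t) + 9·L_1(t) + 18·L_2(t).
Expanding and collecting terms gives p(t) = t^2 - 2t - 6.
Check: p(4) = 2. ✓

p(t) = t^2 - 2t - 6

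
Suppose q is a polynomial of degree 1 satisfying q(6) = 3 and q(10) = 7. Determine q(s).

Write q(s) = as + b. Substituting each data point gives a linear system:
  6a + b = 3
  10a + b = 7
Solving the system yields a = 1, b = -3.
So q(s) = s - 3.
Check: q(6) = 3. ✓

q(s) = s - 3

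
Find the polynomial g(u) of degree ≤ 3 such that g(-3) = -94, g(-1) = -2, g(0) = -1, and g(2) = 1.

Write g(u) = au^3 + bu^2 + cu + d. Substituting each data point gives a linear system:
  -27a + 9b - 3c + d = -94
  -a + b - c + d = -2
  d = -1
  8a + 4b + 2c + d = 1
Solving the system yields a = 3, b = -3, c = -5, d = -1.
So g(u) = 3u³ - 3u² - 5u - 1.
Check: g(-1) = -2. ✓

g(u) = 3u^3 - 3u^2 - 5u - 1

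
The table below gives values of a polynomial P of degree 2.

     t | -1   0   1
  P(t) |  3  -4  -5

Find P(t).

P(t) = 3t^2 - 4t - 4

Using the Lagrange interpolation formula with nodes -1, 0, 1:
  L_0(t) = t(t - 1) / 2
  L_1(t) = (t + 1)(t - 1) / -1
  L_2(t) = (t + 1)t / 2
Then P(t) = 3·L_0(t) - 4·L_1(t) - 5·L_2(t).
Expanding and collecting terms gives P(t) = 3t^2 - 4t - 4.
Check: P(0) = -4. ✓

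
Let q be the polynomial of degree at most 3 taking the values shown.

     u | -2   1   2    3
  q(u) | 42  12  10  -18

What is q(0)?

Write q(u) = au^3 + bu^2 + cu + d. Substituting each data point gives a linear system:
  -8a + 4b - 2c + d = 42
  a + b + c + d = 12
  8a + 4b + 2c + d = 10
  27a + 9b + 3c + d = -18
Solving the system yields a = -3, b = 5, c = 4, d = 6.
So q(u) = -3u^3 + 5u^2 + 4u + 6.
Then q(0) = 6.

6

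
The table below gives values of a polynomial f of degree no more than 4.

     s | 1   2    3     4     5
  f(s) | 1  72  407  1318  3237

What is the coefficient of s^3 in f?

2

Write f(s) = as^4 + bs^3 + cs^2 + ds + e. Substituting each data point gives a linear system:
  a + b + c + d + e = 1
  16a + 8b + 4c + 2d + e = 72
  81a + 27b + 9c + 3d + e = 407
  256a + 64b + 16c + 4d + e = 1318
  625a + 125b + 25c + 5d + e = 3237
Solving the system yields a = 5, b = 2, c = -5, d = -3, e = 2.
So f(s) = 5s^4 + 2s^3 - 5s^2 - 3s + 2.
The coefficient of s^3 is 2.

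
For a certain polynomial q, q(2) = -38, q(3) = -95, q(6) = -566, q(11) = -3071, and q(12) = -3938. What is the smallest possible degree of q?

Divided differences on the nodes 2, 3, 6, 11, 12:
  order 0: -38  -95  -566  -3071  -3938
  order 1: -57  -157  -501  -867
  order 2: -25  -43  -61
  order 3: -2  -2
  order 4: 0
The order-3 divided differences are all -2 (nonzero) and every higher order vanishes, so the data lies on a polynomial of degree exactly 3.

3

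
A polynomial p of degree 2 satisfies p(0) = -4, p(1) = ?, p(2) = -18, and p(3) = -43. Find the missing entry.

On equispaced nodes a degree-2 polynomial has vanishing third forward difference, so
  - p(0) + 3·p(1) - 3·p(2) + p(3) = 0.
Substituting the known values and solving for p(1):
  3·p(1) = -15
  p(1) = -5.

-5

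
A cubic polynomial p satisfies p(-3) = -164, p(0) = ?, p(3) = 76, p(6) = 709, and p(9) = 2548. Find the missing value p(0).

1

On equispaced nodes a degree-3 polynomial has vanishing fourth forward difference, so
  p(-3) - 4·p(0) + 6·p(3) - 4·p(6) + p(9) = 0.
Substituting the known values and solving for p(0):
  -4·p(0) = -4
  p(0) = 1.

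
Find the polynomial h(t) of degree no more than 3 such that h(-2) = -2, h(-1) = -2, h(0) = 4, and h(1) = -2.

h(t) = -3t^3 - 6t^2 + 3t + 4

Write h(t) = at^3 + bt^2 + ct + d. Substituting each data point gives a linear system:
  -8a + 4b - 2c + d = -2
  -a + b - c + d = -2
  d = 4
  a + b + c + d = -2
Solving the system yields a = -3, b = -6, c = 3, d = 4.
So h(t) = -3t^3 - 6t^2 + 3t + 4.
Check: h(-1) = -2. ✓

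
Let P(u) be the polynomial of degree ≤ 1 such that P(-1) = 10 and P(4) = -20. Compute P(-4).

Write P(u) = au + b. Substituting each data point gives a linear system:
  -a + b = 10
  4a + b = -20
Solving the system yields a = -6, b = 4.
So P(u) = -6u + 4.
Then P(-4) = 28.

28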